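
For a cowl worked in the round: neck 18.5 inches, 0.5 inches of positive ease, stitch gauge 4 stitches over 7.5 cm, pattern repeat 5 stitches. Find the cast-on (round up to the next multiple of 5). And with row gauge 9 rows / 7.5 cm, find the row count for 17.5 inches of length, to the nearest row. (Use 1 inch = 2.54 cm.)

Cast on 30 stitches; work 53 rows.

Finished = 18.5 + 0.5 = 19 inches.
19 inches × 2.54 = 48.26 cm.
4/7.5 = 0.533 sts per cm; 48.26 × 0.533 = 25.74 sts.
Next multiple of 5 → 30.
17.5 inches = 44.45 cm; × 1.2 = 53.34 → 53 rows.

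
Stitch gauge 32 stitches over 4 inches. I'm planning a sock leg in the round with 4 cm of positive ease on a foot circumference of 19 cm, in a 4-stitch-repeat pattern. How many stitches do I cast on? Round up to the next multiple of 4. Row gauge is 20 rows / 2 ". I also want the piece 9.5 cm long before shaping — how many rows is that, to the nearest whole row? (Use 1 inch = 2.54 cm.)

Cast on 76 stitches; work 37 rows.

Finished = 19 + 4 = 23 cm.
23 cm × 1/2.54 = 9.06 inches.
32/4 = 8 sts per in; 9.06 × 8 = 72.44 sts.
Next multiple of 4 → 76.
9.5 cm = 3.74 inches; × 10 = 37.40 → 37 rows.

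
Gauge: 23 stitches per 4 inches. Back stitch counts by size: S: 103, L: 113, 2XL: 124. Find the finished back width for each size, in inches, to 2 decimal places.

S 17.91 inches; L 19.65 inches; 2XL 21.57 inches.

23/4 = 5.75 sts per in.
S: 103 / 5.75 = 17.913 → 17.91 in.
L: 113 / 5.75 = 19.652 → 19.65 in.
2XL: 124 / 5.75 = 21.565 → 21.57 in.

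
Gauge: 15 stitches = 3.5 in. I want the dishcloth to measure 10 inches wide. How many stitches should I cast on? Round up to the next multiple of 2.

15 stitches / 3.5 in = 4.286 stitches per inch.
10 × 4.286 = 42.86 stitches.
Round up multiple of 2 → 44.

Cast on 44 stitches.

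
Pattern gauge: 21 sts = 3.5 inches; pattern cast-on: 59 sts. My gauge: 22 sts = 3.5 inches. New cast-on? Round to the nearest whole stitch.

Scale factor = 22 / 21 = 1.048.
59 × 22 / 21 = 61.81 sts.
→ 62 sts.

62 stitches.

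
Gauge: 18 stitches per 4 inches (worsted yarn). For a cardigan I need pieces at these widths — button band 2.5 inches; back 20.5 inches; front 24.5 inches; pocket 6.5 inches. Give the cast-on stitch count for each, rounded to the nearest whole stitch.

button band 11; back 92; front 110; pocket 29.

Rate = 18/4 = 4.5 sts per in.
button band: 2.5 × 4.5 = 11.25 → 11.
back: 20.5 × 4.5 = 92.25 → 92.
front: 24.5 × 4.5 = 110.25 → 110.
pocket: 6.5 × 4.5 = 29.25 → 29.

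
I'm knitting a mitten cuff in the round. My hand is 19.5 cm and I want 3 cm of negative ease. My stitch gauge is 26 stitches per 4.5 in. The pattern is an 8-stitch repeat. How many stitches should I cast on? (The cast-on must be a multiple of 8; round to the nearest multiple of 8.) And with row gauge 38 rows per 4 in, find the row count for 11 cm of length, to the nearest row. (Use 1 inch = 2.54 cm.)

Finished = 19.5 − 3 = 16.5 cm.
16.5 cm × 1/2.54 = 6.50 inches.
26/4.5 = 5.778 sts per in; 6.50 × 5.778 = 37.53 sts.
Nearest multiple of 8 → 40.
11 cm = 4.33 inches; × 9.5 = 41.14 → 41 rows.

Cast on 40 stitches; work 41 rows.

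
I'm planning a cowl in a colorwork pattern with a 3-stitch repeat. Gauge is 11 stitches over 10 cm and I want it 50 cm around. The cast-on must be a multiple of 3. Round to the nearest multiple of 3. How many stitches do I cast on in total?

Cast on 54 stitches.

11 / 10 = 1.1 sts per cm.
50 × 1.1 = 55.00 sts.
Nearest multiple of 3: 54.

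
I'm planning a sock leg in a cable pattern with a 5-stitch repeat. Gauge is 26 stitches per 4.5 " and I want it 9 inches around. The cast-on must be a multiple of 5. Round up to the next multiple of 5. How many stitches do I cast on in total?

Cast on 55 stitches.

26 / 4.5 = 5.778 sts per inch.
9 × 5.778 = 52.00 sts.
Next multiple of 5: 55.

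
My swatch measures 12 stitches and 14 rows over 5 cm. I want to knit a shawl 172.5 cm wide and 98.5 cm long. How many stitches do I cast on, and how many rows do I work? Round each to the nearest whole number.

Stitch gauge = 12/5 = 2.4 sts/cm; 172.5 × 2.4 = 414.00 → 414 sts.
Row gauge = 14/5 = 2.8 rows/cm; 98.5 × 2.8 = 275.80 → 276 rows.

Cast on 414 stitches and work 276 rows.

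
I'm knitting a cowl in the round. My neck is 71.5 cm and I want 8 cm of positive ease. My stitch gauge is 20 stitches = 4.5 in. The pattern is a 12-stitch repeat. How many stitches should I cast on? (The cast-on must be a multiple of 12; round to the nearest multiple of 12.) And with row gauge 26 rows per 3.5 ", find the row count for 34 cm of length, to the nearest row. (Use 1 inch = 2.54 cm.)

Finished = 71.5 + 8 = 79.5 cm.
79.5 cm × 1/2.54 = 31.30 inches.
20/4.5 = 4.444 sts per in; 31.30 × 4.444 = 139.11 sts.
Nearest multiple of 12 → 144.
34 cm = 13.39 inches; × 7.429 = 99.44 → 99 rows.

Cast on 144 stitches; work 99 rows.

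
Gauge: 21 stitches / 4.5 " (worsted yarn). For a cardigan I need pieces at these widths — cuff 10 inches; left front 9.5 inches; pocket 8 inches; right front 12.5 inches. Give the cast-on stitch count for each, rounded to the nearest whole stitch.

cuff 47; left front 44; pocket 37; right front 58.

Rate = 21/4.5 = 4.667 sts per in.
cuff: 10 × 4.667 = 46.67 → 47.
left front: 9.5 × 4.667 = 44.33 → 44.
pocket: 8 × 4.667 = 37.33 → 37.
right front: 12.5 × 4.667 = 58.33 → 58.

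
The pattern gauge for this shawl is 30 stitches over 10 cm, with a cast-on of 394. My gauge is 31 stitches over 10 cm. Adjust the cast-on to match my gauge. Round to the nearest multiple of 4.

CO 408 sts.

Scale factor = 31 / 30 = 1.033.
394 × 31 / 30 = 407.13 sts.
→ 408 sts.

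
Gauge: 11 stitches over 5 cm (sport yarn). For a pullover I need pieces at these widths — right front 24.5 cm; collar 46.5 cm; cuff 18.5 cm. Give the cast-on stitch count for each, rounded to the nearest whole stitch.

right front 54; collar 102; cuff 41.

Rate = 11/5 = 2.2 sts per cm.
right front: 24.5 × 2.2 = 53.90 → 54.
collar: 46.5 × 2.2 = 102.30 → 102.
cuff: 18.5 × 2.2 = 40.70 → 41.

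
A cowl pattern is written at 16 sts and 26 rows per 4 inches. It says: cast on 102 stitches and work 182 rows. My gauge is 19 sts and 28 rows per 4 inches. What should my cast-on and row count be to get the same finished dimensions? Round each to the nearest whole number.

Stitches: 102 × 19/16 = 121.12 → 121.
Rows: 182 × 28/26 = 196.00 → 196.

Cast on 121 stitches; work 196 rows.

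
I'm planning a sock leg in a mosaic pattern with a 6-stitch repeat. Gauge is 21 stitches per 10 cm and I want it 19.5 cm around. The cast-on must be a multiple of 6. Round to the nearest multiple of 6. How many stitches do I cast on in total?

21 / 10 = 2.1 sts per cm.
19.5 × 2.1 = 40.95 sts.
Nearest multiple of 6: 42.

42 stitches.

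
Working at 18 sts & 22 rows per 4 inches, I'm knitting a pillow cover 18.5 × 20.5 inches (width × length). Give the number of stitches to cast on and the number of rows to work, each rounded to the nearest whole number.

Stitch gauge = 18/4 = 4.5 sts/in; 18.5 × 4.5 = 83.25 → 83 sts.
Row gauge = 22/4 = 5.5 rows/in; 20.5 × 5.5 = 112.75 → 113 rows.

Cast on 83 stitches and work 113 rows.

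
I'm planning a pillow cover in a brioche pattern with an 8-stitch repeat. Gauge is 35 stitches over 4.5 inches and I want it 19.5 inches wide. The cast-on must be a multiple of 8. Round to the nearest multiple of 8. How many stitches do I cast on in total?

CO 152 sts.

35 / 4.5 = 7.778 sts per inch.
19.5 × 7.778 = 151.67 sts.
Nearest multiple of 8: 152.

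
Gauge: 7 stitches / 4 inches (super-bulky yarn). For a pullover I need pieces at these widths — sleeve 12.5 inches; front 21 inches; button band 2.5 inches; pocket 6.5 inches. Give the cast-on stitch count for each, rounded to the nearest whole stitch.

Rate = 7/4 = 1.75 sts per in.
sleeve: 12.5 × 1.75 = 21.88 → 22.
front: 21 × 1.75 = 36.75 → 37.
button band: 2.5 × 1.75 = 4.38 → 4.
pocket: 6.5 × 1.75 = 11.38 → 11.

sleeve 22; front 37; button band 4; pocket 11.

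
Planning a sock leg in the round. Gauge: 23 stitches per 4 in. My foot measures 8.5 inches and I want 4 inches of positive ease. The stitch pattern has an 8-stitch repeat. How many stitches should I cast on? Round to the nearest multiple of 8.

CO 72 sts.

Finished = 8.5 + 4 = 12.5 inches.
23 / 4 = 5.75 sts/in.
12.5 × 5.75 = 71.88 sts.
Nearest multiple of 8: 72.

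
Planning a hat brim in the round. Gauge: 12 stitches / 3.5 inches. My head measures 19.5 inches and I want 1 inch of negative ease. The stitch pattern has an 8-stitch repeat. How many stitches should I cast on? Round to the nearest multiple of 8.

Finished = 19.5 − 1 = 18.5 inches.
12 / 3.5 = 3.429 sts/in.
18.5 × 3.429 = 63.43 sts.
Nearest multiple of 8: 64.

CO 64 sts.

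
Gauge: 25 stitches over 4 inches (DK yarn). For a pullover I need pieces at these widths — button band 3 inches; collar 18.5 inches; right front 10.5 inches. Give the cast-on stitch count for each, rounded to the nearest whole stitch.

Rate = 25/4 = 6.25 sts per in.
button band: 3 × 6.25 = 18.75 → 19.
collar: 18.5 × 6.25 = 115.62 → 116.
right front: 10.5 × 6.25 = 65.62 → 66.

button band 19; collar 116; right front 66.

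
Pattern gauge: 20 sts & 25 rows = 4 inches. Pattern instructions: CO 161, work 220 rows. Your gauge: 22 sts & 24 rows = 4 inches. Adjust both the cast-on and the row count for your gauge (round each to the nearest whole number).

Stitches: 161 × 22/20 = 177.10 → 177.
Rows: 220 × 24/25 = 211.20 → 211.

Cast on 177 stitches; work 211 rows.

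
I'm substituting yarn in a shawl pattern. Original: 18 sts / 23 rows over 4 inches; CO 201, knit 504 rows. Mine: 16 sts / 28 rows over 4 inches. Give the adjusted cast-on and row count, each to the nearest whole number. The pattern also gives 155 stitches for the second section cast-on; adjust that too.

Stitches: 201 × 16/18 = 178.67 → 179.
Rows: 504 × 28/23 = 613.57 → 614.
second section cast-on: 155 × 16/18 = 137.78 → 138.

Cast on 179 stitches; work 614 rows; second section cast-on 138 stitches.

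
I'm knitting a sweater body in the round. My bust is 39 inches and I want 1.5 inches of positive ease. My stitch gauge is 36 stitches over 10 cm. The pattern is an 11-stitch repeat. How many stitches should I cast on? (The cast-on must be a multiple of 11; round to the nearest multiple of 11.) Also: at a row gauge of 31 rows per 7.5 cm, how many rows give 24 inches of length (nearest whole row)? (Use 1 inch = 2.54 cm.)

Cast on 374 stitches; work 252 rows.

Finished = 39 + 1.5 = 40.5 inches.
40.5 inches × 2.54 = 102.87 cm.
36/10 = 3.6 sts per cm; 102.87 × 3.6 = 370.33 sts.
Nearest multiple of 11 → 374.
24 inches = 60.96 cm; × 4.133 = 251.97 → 252 rows.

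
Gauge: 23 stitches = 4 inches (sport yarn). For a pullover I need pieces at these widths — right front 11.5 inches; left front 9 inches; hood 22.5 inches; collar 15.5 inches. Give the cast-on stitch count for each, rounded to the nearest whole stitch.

Rate = 23/4 = 5.75 sts per in.
right front: 11.5 × 5.75 = 66.12 → 66.
left front: 9 × 5.75 = 51.75 → 52.
hood: 22.5 × 5.75 = 129.38 → 129.
collar: 15.5 × 5.75 = 89.12 → 89.

right front 66; left front 52; hood 129; collar 89.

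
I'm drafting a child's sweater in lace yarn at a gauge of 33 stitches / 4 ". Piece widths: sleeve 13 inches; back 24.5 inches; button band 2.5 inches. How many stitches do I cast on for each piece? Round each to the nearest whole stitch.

sleeve 107; back 202; button band 21.

Rate = 33/4 = 8.25 sts per in.
sleeve: 13 × 8.25 = 107.25 → 107.
back: 24.5 × 8.25 = 202.12 → 202.
button band: 2.5 × 8.25 = 20.62 → 21.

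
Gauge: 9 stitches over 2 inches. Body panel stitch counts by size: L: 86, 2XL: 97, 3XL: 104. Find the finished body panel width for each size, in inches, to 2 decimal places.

L 19.11 inches; 2XL 21.56 inches; 3XL 23.11 inches.

9/2 = 4.5 sts per in.
L: 86 / 4.5 = 19.111 → 19.11 in.
2XL: 97 / 4.5 = 21.556 → 21.56 in.
3XL: 104 / 4.5 = 23.111 → 23.11 in.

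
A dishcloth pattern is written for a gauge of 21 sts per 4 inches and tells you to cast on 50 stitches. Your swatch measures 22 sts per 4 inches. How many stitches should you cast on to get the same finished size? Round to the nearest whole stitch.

52 stitches.

Scale factor = 22 / 21 = 1.048.
50 × 22 / 21 = 52.38 sts.
→ 52 sts.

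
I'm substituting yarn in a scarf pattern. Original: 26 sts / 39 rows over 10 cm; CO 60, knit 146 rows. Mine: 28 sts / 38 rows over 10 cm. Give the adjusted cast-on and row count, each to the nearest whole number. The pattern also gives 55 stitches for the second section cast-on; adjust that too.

Cast on 65 stitches; work 142 rows; second section cast-on 59 stitches.

Stitches: 60 × 28/26 = 64.62 → 65.
Rows: 146 × 38/39 = 142.26 → 142.
second section cast-on: 55 × 28/26 = 59.23 → 59.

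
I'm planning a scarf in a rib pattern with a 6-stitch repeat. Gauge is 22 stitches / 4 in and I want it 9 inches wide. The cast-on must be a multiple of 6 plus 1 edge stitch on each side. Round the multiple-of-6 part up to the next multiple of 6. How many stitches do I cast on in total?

50 stitches.

22 / 4 = 5.5 sts per inch.
9 × 5.5 = 49.50 sts.
Less 2 edge sts → 47.50 for the repeat.
Next multiple of 6: 48.
Add back 2 edge sts → 50.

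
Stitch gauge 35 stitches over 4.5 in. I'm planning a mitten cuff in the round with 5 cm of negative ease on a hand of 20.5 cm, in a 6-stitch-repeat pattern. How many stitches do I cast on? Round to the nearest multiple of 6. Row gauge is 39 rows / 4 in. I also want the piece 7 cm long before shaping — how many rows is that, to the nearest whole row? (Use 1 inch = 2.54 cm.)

Cast on 48 stitches; work 27 rows.

Finished = 20.5 − 5 = 15.5 cm.
15.5 cm × 1/2.54 = 6.10 inches.
35/4.5 = 7.778 sts per in; 6.10 × 7.778 = 47.46 sts.
Nearest multiple of 6 → 48.
7 cm = 2.76 inches; × 9.75 = 26.87 → 27 rows.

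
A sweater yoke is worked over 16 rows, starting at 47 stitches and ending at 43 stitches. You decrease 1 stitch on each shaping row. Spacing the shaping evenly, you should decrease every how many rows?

Stitches to remove: |43 − 47| = 4.
Shaping rows needed: 4 / 1 = 4.
16 rows / 4 = every 4 rows.

Decrease every 4th row.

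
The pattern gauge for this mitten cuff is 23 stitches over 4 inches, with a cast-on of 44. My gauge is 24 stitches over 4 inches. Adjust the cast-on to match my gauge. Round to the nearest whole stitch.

46 stitches.

Scale factor = 24 / 23 = 1.043.
44 × 24 / 23 = 45.91 sts.
→ 46 sts.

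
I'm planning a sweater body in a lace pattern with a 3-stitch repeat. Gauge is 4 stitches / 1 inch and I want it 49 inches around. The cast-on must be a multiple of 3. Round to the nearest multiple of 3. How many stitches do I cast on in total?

195 stitches.

4 / 1 = 4 sts per inch.
49 × 4 = 196.00 sts.
Nearest multiple of 3: 195.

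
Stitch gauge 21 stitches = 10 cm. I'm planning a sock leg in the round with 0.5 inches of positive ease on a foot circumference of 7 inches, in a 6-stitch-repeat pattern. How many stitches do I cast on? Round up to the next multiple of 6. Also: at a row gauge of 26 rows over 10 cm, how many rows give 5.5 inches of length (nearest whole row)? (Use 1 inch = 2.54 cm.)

Cast on 42 stitches; work 36 rows.

Finished = 7 + 0.5 = 7.5 inches.
7.5 inches × 2.54 = 19.05 cm.
21/10 = 2.1 sts per cm; 19.05 × 2.1 = 40.01 sts.
Next multiple of 6 → 42.
5.5 inches = 13.97 cm; × 2.6 = 36.32 → 36 rows.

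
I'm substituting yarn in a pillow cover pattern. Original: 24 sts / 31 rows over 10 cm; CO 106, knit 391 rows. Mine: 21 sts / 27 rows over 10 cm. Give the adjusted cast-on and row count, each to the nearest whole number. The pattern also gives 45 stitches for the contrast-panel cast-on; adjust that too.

Cast on 93 stitches; work 341 rows; contrast-panel cast-on 39 stitches.

Stitches: 106 × 21/24 = 92.75 → 93.
Rows: 391 × 27/31 = 340.55 → 341.
contrast-panel cast-on: 45 × 21/24 = 39.38 → 39.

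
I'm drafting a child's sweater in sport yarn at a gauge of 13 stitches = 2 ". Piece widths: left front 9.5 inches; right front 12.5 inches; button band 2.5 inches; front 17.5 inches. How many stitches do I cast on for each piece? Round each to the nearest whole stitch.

left front 62; right front 81; button band 16; front 114.

Rate = 13/2 = 6.5 sts per in.
left front: 9.5 × 6.5 = 61.75 → 62.
right front: 12.5 × 6.5 = 81.25 → 81.
button band: 2.5 × 6.5 = 16.25 → 16.
front: 17.5 × 6.5 = 113.75 → 114.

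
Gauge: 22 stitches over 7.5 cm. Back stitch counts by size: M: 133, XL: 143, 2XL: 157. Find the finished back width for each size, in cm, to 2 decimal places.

M 45.34 cm; XL 48.75 cm; 2XL 53.52 cm.

22/7.5 = 2.933 sts per cm.
M: 133 / 2.933 = 45.341 → 45.34 cm.
XL: 143 / 2.933 = 48.750 → 48.75 cm.
2XL: 157 / 2.933 = 53.523 → 53.52 cm.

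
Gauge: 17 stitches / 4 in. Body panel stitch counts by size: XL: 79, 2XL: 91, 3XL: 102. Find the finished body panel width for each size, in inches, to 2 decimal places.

17/4 = 4.25 sts per in.
XL: 79 / 4.25 = 18.588 → 18.59 in.
2XL: 91 / 4.25 = 21.412 → 21.41 in.
3XL: 102 / 4.25 = 24.000 → 24.00 in.

XL 18.59 inches; 2XL 21.41 inches; 3XL 24.00 inches.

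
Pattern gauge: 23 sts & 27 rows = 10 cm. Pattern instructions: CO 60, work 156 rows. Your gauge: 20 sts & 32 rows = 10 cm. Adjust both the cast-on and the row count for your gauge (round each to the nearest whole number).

Cast on 52 stitches; work 185 rows.

Stitches: 60 × 20/23 = 52.17 → 52.
Rows: 156 × 32/27 = 184.89 → 185.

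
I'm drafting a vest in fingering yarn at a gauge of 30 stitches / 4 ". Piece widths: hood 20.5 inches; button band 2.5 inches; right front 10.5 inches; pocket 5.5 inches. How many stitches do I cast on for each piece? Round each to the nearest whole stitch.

hood 154; button band 19; right front 79; pocket 41.

Rate = 30/4 = 7.5 sts per in.
hood: 20.5 × 7.5 = 153.75 → 154.
button band: 2.5 × 7.5 = 18.75 → 19.
right front: 10.5 × 7.5 = 78.75 → 79.
pocket: 5.5 × 7.5 = 41.25 → 41.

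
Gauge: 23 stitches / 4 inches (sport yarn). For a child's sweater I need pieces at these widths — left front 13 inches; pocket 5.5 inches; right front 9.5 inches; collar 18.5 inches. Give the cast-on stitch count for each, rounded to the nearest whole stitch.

left front 75; pocket 32; right front 55; collar 106.

Rate = 23/4 = 5.75 sts per in.
left front: 13 × 5.75 = 74.75 → 75.
pocket: 5.5 × 5.75 = 31.62 → 32.
right front: 9.5 × 5.75 = 54.62 → 55.
collar: 18.5 × 5.75 = 106.38 → 106.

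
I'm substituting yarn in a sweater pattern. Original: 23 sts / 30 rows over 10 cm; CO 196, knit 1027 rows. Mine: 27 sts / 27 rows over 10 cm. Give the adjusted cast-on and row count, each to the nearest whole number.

Stitches: 196 × 27/23 = 230.09 → 230.
Rows: 1027 × 27/30 = 924.30 → 924.

Cast on 230 stitches; work 924 rows.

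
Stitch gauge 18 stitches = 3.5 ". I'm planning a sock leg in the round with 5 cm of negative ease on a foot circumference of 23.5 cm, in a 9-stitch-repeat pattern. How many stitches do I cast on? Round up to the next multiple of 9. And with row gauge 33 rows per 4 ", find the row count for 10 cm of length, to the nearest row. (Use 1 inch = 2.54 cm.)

Finished = 23.5 − 5 = 18.5 cm.
18.5 cm × 1/2.54 = 7.28 inches.
18/3.5 = 5.143 sts per in; 7.28 × 5.143 = 37.46 sts.
Next multiple of 9 → 45.
10 cm = 3.94 inches; × 8.25 = 32.48 → 32 rows.

Cast on 45 stitches; work 32 rows.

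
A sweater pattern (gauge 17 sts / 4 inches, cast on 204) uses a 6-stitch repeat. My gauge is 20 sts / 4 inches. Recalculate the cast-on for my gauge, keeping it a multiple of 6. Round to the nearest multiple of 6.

CO 240 sts.

204 × 20 / 17 = 240.00.
Nearest multiple of 6: 240.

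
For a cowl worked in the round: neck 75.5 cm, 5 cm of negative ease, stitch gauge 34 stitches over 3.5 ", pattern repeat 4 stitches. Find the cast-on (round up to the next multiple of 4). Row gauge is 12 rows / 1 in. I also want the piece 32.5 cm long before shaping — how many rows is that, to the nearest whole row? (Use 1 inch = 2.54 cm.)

Cast on 272 stitches; work 154 rows.

Finished = 75.5 − 5 = 70.5 cm.
70.5 cm × 1/2.54 = 27.76 inches.
34/3.5 = 9.714 sts per in; 27.76 × 9.714 = 269.63 sts.
Next multiple of 4 → 272.
32.5 cm = 12.80 inches; × 12 = 153.54 → 154 rows.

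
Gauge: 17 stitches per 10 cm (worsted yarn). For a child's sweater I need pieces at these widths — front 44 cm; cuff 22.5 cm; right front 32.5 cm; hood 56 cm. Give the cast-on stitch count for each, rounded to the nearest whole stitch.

Rate = 17/10 = 1.7 sts per cm.
front: 44 × 1.7 = 74.80 → 75.
cuff: 22.5 × 1.7 = 38.25 → 38.
right front: 32.5 × 1.7 = 55.25 → 55.
hood: 56 × 1.7 = 95.20 → 95.

front 75; cuff 38; right front 55; hood 95.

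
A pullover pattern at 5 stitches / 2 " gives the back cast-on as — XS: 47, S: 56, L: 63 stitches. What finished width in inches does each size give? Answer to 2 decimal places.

XS 18.80 inches; S 22.40 inches; L 25.20 inches.

5/2 = 2.5 sts per in.
XS: 47 / 2.5 = 18.800 → 18.80 in.
S: 56 / 2.5 = 22.400 → 22.40 in.
L: 63 / 2.5 = 25.200 → 25.20 in.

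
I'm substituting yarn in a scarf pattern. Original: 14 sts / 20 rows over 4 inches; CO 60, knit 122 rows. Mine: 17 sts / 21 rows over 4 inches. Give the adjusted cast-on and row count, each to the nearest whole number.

Stitches: 60 × 17/14 = 72.86 → 73.
Rows: 122 × 21/20 = 128.10 → 128.

Cast on 73 stitches; work 128 rows.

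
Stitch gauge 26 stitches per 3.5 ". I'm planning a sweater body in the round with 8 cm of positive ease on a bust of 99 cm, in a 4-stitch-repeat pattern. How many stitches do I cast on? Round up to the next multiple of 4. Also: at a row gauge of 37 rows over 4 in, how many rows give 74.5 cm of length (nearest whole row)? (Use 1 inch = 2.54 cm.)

Finished = 99 + 8 = 107 cm.
107 cm × 1/2.54 = 42.13 inches.
26/3.5 = 7.429 sts per in; 42.13 × 7.429 = 312.94 sts.
Next multiple of 4 → 316.
74.5 cm = 29.33 inches; × 9.25 = 271.31 → 271 rows.

Cast on 316 stitches; work 271 rows.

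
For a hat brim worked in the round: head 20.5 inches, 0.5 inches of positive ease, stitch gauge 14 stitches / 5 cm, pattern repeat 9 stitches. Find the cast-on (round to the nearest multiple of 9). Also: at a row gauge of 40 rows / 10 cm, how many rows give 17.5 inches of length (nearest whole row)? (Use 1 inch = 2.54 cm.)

Cast on 153 stitches; work 178 rows.

Finished = 20.5 + 0.5 = 21 inches.
21 inches × 2.54 = 53.34 cm.
14/5 = 2.8 sts per cm; 53.34 × 2.8 = 149.35 sts.
Nearest multiple of 9 → 153.
17.5 inches = 44.45 cm; × 4 = 177.80 → 178 rows.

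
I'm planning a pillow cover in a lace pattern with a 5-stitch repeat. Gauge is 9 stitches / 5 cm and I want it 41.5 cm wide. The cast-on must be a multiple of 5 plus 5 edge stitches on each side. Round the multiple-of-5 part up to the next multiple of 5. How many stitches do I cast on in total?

Cast on 75 stitches.

9 / 5 = 1.8 sts per cm.
41.5 × 1.8 = 74.70 sts.
Less 10 edge sts → 64.70 for the repeat.
Next multiple of 5: 65.
Add back 10 edge sts → 75.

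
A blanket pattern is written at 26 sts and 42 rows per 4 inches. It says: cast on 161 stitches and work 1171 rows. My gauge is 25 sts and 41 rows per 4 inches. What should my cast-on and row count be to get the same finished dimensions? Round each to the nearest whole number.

Cast on 155 stitches; work 1143 rows.

Stitches: 161 × 25/26 = 154.81 → 155.
Rows: 1171 × 41/42 = 1143.12 → 1143.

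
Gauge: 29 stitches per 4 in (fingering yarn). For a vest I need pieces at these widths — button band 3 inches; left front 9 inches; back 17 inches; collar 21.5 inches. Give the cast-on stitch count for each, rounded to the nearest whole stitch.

Rate = 29/4 = 7.25 sts per in.
button band: 3 × 7.25 = 21.75 → 22.
left front: 9 × 7.25 = 65.25 → 65.
back: 17 × 7.25 = 123.25 → 123.
collar: 21.5 × 7.25 = 155.88 → 156.

button band 22; left front 65; back 123; collar 156.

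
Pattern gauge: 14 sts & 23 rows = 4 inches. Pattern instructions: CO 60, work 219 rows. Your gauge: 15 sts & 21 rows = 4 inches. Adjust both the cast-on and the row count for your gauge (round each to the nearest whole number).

Cast on 64 stitches; work 200 rows.

Stitches: 60 × 15/14 = 64.29 → 64.
Rows: 219 × 21/23 = 199.96 → 200.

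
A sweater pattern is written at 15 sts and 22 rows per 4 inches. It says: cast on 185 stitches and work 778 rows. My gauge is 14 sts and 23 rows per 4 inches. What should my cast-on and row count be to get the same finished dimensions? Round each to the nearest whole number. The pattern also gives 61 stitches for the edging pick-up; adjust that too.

Stitches: 185 × 14/15 = 172.67 → 173.
Rows: 778 × 23/22 = 813.36 → 813.
edging pick-up: 61 × 14/15 = 56.93 → 57.

Cast on 173 stitches; work 813 rows; edging pick-up 57 stitches.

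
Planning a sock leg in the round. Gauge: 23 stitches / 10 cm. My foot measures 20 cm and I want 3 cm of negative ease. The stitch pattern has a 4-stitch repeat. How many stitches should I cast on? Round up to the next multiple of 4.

40 stitches.

Finished = 20 − 3 = 17 cm.
23 / 10 = 2.3 sts/cm.
17 × 2.3 = 39.10 sts.
Next multiple of 4: 40.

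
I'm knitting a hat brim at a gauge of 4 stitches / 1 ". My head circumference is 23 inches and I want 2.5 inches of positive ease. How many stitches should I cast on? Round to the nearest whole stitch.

Finished = 23 + 2.5 = 25.5 in.
4 / 1 = 4 sts per inch.
25.50 × 4 = 102.00 sts.

102 stitches.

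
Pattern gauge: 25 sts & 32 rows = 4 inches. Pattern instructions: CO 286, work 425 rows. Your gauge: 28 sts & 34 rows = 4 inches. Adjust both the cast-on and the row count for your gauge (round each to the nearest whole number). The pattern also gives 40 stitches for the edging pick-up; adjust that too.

Stitches: 286 × 28/25 = 320.32 → 320.
Rows: 425 × 34/32 = 451.56 → 452.
edging pick-up: 40 × 28/25 = 44.80 → 45.

Cast on 320 stitches; work 452 rows; edging pick-up 45 stitches.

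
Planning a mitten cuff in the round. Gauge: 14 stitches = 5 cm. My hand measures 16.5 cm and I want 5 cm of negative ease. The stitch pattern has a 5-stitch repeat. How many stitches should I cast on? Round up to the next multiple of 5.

Finished = 16.5 − 5 = 11.5 cm.
14 / 5 = 2.8 sts/cm.
11.5 × 2.8 = 32.20 sts.
Next multiple of 5: 35.

Cast on 35 stitches.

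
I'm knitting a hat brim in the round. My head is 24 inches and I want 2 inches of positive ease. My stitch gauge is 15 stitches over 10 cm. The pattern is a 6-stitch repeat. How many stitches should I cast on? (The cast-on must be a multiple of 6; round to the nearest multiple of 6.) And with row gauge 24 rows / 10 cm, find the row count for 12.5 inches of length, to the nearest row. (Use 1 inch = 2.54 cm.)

Cast on 102 stitches; work 76 rows.

Finished = 24 + 2 = 26 inches.
26 inches × 2.54 = 66.04 cm.
15/10 = 1.5 sts per cm; 66.04 × 1.5 = 99.06 sts.
Nearest multiple of 6 → 102.
12.5 inches = 31.75 cm; × 2.4 = 76.20 → 76 rows.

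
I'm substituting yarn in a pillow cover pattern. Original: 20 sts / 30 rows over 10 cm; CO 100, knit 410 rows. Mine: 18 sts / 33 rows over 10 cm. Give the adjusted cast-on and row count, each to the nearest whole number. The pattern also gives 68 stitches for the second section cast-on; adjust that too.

Stitches: 100 × 18/20 = 90.00 → 90.
Rows: 410 × 33/30 = 451.00 → 451.
second section cast-on: 68 × 18/20 = 61.20 → 61.

Cast on 90 stitches; work 451 rows; second section cast-on 61 stitches.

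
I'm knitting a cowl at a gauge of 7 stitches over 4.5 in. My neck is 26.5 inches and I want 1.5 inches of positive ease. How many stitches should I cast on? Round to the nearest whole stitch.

Cast on 44 stitches.

Finished = 26.5 + 1.5 = 28 in.
7 / 4.5 = 1.556 sts per inch.
28.00 × 1.556 = 43.56 sts.
→ 44 sts.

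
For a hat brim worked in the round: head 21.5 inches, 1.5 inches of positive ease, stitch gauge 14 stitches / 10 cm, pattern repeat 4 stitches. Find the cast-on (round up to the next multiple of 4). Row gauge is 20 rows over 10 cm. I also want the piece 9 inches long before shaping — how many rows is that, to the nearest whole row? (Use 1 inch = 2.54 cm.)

Cast on 84 stitches; work 46 rows.

Finished = 21.5 + 1.5 = 23 inches.
23 inches × 2.54 = 58.42 cm.
14/10 = 1.4 sts per cm; 58.42 × 1.4 = 81.79 sts.
Next multiple of 4 → 84.
9 inches = 22.86 cm; × 2 = 45.72 → 46 rows.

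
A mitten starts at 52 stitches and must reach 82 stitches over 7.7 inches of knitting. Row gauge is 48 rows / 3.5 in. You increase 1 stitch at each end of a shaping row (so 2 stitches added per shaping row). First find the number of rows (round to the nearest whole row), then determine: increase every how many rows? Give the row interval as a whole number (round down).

Increase every 7th row.

Rows = 7.7 × 13.714 = 105.6 → 106 rows.
Stitches to add: 30 → 15 shaping rows (at 2 st each).
106 / 15 = 7.07 → every 7 rows.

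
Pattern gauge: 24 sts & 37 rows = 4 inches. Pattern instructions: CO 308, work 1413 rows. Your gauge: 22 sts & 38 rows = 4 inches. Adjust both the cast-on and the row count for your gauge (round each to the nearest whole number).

Cast on 282 stitches; work 1451 rows.

Stitches: 308 × 22/24 = 282.33 → 282.
Rows: 1413 × 38/37 = 1451.19 → 1451.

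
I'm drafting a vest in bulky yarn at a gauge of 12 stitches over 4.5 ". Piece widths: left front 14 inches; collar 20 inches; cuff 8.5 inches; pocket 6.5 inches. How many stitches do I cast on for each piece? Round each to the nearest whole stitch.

left front 37; collar 53; cuff 23; pocket 17.

Rate = 12/4.5 = 2.667 sts per in.
left front: 14 × 2.667 = 37.33 → 37.
collar: 20 × 2.667 = 53.33 → 53.
cuff: 8.5 × 2.667 = 22.67 → 23.
pocket: 6.5 × 2.667 = 17.33 → 17.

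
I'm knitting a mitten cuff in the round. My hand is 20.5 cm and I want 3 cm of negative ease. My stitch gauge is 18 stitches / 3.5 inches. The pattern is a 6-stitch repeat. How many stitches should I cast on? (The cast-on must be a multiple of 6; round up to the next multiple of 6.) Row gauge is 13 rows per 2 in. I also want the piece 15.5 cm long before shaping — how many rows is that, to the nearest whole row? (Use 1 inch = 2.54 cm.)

Finished = 20.5 − 3 = 17.5 cm.
17.5 cm × 1/2.54 = 6.89 inches.
18/3.5 = 5.143 sts per in; 6.89 × 5.143 = 35.43 sts.
Next multiple of 6 → 36.
15.5 cm = 6.10 inches; × 6.5 = 39.67 → 40 rows.

Cast on 36 stitches; work 40 rows.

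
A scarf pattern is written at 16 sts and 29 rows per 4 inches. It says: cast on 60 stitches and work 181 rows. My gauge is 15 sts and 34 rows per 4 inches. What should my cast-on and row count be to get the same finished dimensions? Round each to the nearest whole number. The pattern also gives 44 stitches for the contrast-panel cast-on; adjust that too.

Cast on 56 stitches; work 212 rows; contrast-panel cast-on 41 stitches.

Stitches: 60 × 15/16 = 56.25 → 56.
Rows: 181 × 34/29 = 212.21 → 212.
contrast-panel cast-on: 44 × 15/16 = 41.25 → 41.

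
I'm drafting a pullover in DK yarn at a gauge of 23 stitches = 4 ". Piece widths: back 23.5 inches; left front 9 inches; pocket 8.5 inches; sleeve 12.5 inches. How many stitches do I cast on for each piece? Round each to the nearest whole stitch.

back 135; left front 52; pocket 49; sleeve 72.

Rate = 23/4 = 5.75 sts per in.
back: 23.5 × 5.75 = 135.12 → 135.
left front: 9 × 5.75 = 51.75 → 52.
pocket: 8.5 × 5.75 = 48.88 → 49.
sleeve: 12.5 × 5.75 = 71.88 → 72.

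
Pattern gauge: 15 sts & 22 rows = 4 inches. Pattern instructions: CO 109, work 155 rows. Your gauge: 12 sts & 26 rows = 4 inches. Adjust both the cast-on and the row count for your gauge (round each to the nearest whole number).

Cast on 87 stitches; work 183 rows.

Stitches: 109 × 12/15 = 87.20 → 87.
Rows: 155 × 26/22 = 183.18 → 183.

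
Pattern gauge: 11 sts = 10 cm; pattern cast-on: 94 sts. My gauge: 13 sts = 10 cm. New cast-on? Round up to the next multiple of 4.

Scale factor = 13 / 11 = 1.182.
94 × 13 / 11 = 111.09 sts.
→ 112 sts.

112 stitches.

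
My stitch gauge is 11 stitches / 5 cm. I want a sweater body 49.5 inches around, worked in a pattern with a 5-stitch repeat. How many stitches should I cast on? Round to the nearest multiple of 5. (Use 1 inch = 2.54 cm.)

49.5 in = 49.5 × 2.54 = 125.73 cm.
11 / 5 = 2.2 sts/cm.
125.73 × 2.2 = 276.61 sts.
→ 275.

Cast on 275 stitches.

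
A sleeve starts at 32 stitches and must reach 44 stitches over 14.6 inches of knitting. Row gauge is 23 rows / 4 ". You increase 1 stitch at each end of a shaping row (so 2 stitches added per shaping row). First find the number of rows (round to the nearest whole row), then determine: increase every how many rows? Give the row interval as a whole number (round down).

Increase every 14th row.

Rows = 14.6 × 5.75 = 84.0 → 84 rows.
Stitches to add: 12 → 6 shaping rows (at 2 st each).
84 / 6 = 14.00 → every 14 rows.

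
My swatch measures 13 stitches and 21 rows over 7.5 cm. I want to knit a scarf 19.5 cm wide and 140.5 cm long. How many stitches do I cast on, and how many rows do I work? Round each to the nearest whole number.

Cast on 34 stitches and work 393 rows.

Stitch gauge = 13/7.5 = 1.733 sts/cm; 19.5 × 1.733 = 33.80 → 34 sts.
Row gauge = 21/7.5 = 2.8 rows/cm; 140.5 × 2.8 = 393.40 → 393 rows.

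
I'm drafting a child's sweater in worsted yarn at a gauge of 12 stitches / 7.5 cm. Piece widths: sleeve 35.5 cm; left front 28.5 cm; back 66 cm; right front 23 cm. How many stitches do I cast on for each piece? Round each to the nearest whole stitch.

Rate = 12/7.5 = 1.6 sts per cm.
sleeve: 35.5 × 1.6 = 56.80 → 57.
left front: 28.5 × 1.6 = 45.60 → 46.
back: 66 × 1.6 = 105.60 → 106.
right front: 23 × 1.6 = 36.80 → 37.

sleeve 57; left front 46; back 106; right front 37.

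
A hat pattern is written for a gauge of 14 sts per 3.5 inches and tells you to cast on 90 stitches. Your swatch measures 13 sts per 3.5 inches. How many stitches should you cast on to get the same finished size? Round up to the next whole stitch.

84 stitches.

Scale factor = 13 / 14 = 0.929.
90 × 13 / 14 = 83.57 sts.
→ 84 sts.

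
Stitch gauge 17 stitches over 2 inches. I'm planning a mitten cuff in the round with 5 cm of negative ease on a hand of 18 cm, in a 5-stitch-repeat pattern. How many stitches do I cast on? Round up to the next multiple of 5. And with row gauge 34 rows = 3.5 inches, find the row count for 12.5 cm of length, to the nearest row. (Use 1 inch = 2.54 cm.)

Cast on 45 stitches; work 48 rows.

Finished = 18 − 5 = 13 cm.
13 cm × 1/2.54 = 5.12 inches.
17/2 = 8.5 sts per in; 5.12 × 8.5 = 43.50 sts.
Next multiple of 5 → 45.
12.5 cm = 4.92 inches; × 9.714 = 47.81 → 48 rows.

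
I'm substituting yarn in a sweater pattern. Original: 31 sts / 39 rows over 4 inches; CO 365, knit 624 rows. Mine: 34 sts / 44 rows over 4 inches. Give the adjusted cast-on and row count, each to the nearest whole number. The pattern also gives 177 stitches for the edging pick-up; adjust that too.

Cast on 400 stitches; work 704 rows; edging pick-up 194 stitches.

Stitches: 365 × 34/31 = 400.32 → 400.
Rows: 624 × 44/39 = 704.00 → 704.
edging pick-up: 177 × 34/31 = 194.13 → 194.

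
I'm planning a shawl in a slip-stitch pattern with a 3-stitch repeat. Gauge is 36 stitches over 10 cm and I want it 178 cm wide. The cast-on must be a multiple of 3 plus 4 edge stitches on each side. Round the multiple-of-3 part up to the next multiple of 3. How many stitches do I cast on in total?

36 / 10 = 3.6 sts per cm.
178 × 3.6 = 640.80 sts.
Less 8 edge sts → 632.80 for the repeat.
Next multiple of 3: 633.
Add back 8 edge sts → 641.

CO 641 sts.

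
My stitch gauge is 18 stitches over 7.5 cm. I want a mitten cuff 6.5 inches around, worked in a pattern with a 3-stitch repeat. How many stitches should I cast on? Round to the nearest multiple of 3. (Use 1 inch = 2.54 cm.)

CO 39 sts.

6.5 in = 6.5 × 2.54 = 16.51 cm.
18 / 7.5 = 2.4 sts/cm.
16.51 × 2.4 = 39.62 sts.
→ 39.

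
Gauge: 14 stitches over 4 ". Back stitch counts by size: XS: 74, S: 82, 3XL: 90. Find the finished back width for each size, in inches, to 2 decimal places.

14/4 = 3.5 sts per in.
XS: 74 / 3.5 = 21.143 → 21.14 in.
S: 82 / 3.5 = 23.429 → 23.43 in.
3XL: 90 / 3.5 = 25.714 → 25.71 in.

XS 21.14 inches; S 23.43 inches; 3XL 25.71 inches.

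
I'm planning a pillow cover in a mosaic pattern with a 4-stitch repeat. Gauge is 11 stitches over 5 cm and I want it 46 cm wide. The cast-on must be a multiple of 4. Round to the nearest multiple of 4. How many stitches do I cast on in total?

CO 100 sts.

11 / 5 = 2.2 sts per cm.
46 × 2.2 = 101.20 sts.
Nearest multiple of 4: 100.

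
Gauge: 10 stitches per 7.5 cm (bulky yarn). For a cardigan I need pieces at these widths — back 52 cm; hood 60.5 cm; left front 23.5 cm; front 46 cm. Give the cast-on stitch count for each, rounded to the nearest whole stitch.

back 69; hood 81; left front 31; front 61.

Rate = 10/7.5 = 1.333 sts per cm.
back: 52 × 1.333 = 69.33 → 69.
hood: 60.5 × 1.333 = 80.67 → 81.
left front: 23.5 × 1.333 = 31.33 → 31.
front: 46 × 1.333 = 61.33 → 61.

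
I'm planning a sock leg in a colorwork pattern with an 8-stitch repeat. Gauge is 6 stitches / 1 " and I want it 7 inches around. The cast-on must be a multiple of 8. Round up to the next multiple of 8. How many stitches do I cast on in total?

6 / 1 = 6 sts per inch.
7 × 6 = 42.00 sts.
Next multiple of 8: 48.

Cast on 48 stitches.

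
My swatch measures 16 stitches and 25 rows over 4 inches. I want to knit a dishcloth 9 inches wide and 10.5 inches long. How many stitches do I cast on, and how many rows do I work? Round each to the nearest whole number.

Stitch gauge = 16/4 = 4 sts/in; 9 × 4 = 36.00 → 36 sts.
Row gauge = 25/4 = 6.25 rows/in; 10.5 × 6.25 = 65.62 → 66 rows.

Cast on 36 stitches and work 66 rows.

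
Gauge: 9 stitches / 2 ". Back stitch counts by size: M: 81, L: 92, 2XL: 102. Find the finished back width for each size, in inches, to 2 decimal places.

9/2 = 4.5 sts per in.
M: 81 / 4.5 = 18.000 → 18.00 in.
L: 92 / 4.5 = 20.444 → 20.44 in.
2XL: 102 / 4.5 = 22.667 → 22.67 in.

M 18.00 inches; L 20.44 inches; 2XL 22.67 inches.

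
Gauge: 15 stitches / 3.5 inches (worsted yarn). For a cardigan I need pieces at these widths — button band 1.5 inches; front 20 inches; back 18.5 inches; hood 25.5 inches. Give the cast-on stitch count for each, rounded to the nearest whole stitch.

button band 6; front 86; back 79; hood 109.

Rate = 15/3.5 = 4.286 sts per in.
button band: 1.5 × 4.286 = 6.43 → 6.
front: 20 × 4.286 = 85.71 → 86.
back: 18.5 × 4.286 = 79.29 → 79.
hood: 25.5 × 4.286 = 109.29 → 109.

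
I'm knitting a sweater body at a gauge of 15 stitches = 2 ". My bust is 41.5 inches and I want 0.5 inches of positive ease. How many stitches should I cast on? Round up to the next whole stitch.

CO 315 sts.

Finished = 41.5 + 0.5 = 42 in.
15 / 2 = 7.5 sts per inch.
42.00 × 7.5 = 315.00 sts.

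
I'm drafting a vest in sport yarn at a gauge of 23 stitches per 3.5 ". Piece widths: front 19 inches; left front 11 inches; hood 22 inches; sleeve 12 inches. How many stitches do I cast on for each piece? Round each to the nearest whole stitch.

front 125; left front 72; hood 145; sleeve 79.

Rate = 23/3.5 = 6.571 sts per in.
front: 19 × 6.571 = 124.86 → 125.
left front: 11 × 6.571 = 72.29 → 72.
hood: 22 × 6.571 = 144.57 → 145.
sleeve: 12 × 6.571 = 78.86 → 79.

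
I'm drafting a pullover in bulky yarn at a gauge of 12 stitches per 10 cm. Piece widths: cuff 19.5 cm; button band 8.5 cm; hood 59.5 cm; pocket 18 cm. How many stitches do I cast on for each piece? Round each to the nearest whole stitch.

cuff 23; button band 10; hood 71; pocket 22.

Rate = 12/10 = 1.2 sts per cm.
cuff: 19.5 × 1.2 = 23.40 → 23.
button band: 8.5 × 1.2 = 10.20 → 10.
hood: 59.5 × 1.2 = 71.40 → 71.
pocket: 18 × 1.2 = 21.60 → 22.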